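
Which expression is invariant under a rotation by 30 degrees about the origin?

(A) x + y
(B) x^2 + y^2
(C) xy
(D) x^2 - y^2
B

A rotation by 30 degrees sends (x, y) to (sqrt(3)x/2 - y/2, x/2 + sqrt(3)y/2).
Substitute the transformed coordinates into each option and compare with the original:
(A) x + y  ->  (sqrt(3)x/2 - y/2) + (x/2 + sqrt(3)y/2) = x/2 + sqrt(3)x/2 - y/2 + sqrt(3)y/2   [differs from x + y: not invariant]
(B) x^2 + y^2  ->  (sqrt(3)x/2 - y/2)^2 + (x/2 + sqrt(3)y/2)^2 = x^2 + y^2   [equals x^2 + y^2: invariant]
(C) xy  ->  (sqrt(3)x/2 - y/2)(x/2 + sqrt(3)y/2) = sqrt(3)x^2/4 + xy/2 - sqrt(3)y^2/4   [differs from xy: not invariant]
(D) x^2 - y^2  ->  (sqrt(3)x/2 - y/2)^2 - (x/2 + sqrt(3)y/2)^2 = x^2/2 - sqrt(3)xy - y^2/2   [differs from x^2 - y^2: not invariant]

Only option (B), x^2 + y^2, is unchanged by the transformation.
Geometrically, x^2 + y^2 is the squared distance from the origin, which every rotation about the origin preserves.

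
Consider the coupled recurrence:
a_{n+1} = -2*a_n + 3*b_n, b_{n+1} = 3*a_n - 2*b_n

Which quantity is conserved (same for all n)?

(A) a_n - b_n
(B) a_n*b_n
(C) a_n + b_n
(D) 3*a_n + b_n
C

Replace a_n by a_{n+1} = -2*a_n + 3*b_n and b_n by b_{n+1} = 3*a_n - 2*b_n in each option and simplify:
(A) a_n - b_n  ->  (-2*a_n + 3*b_n) - (3*a_n - 2*b_n) = -5*a_n + 5*b_n   [not conserved]
(B) a_n*b_n  ->  (-2*a_n + 3*b_n)*(3*a_n - 2*b_n) = -6*a_n^2 + 13*a_n*b_n - 6*b_n^2   [not conserved]
(C) a_n + b_n  ->  (-2*a_n + 3*b_n) + (3*a_n - 2*b_n) = a_n + b_n   [conserved]
(D) 3*a_n + b_n  ->  3*(-2*a_n + 3*b_n) + (3*a_n - 2*b_n) = -3*a_n + 7*b_n   [not conserved]

Only (C) a_n + b_n returns to itself after one step, so it is the conserved quantity.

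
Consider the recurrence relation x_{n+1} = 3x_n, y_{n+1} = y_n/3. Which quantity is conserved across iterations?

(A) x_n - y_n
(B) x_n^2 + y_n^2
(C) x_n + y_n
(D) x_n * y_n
D

For the recurrence x_{n+1} = 3x_n, y_{n+1} = y_n/3:

x_{n+1} * y_{n+1} = (3x_n) * (y_n/3) = x_n * y_n
The product is conserved.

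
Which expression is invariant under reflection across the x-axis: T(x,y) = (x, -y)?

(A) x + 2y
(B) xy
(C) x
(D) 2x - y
C

The map is reflection across the x-axis: T(x,y) = (x, -y).
Substitute the transformed coordinates into each option and compare with the original:
(A) x + 2y  ->  (x) + 2(-y) = x - 2y   [differs from x + 2y: not invariant]
(B) xy  ->  (x)(-y) = -xy   [differs from xy: not invariant]
(C) x  ->  (x) = x   [equals x: invariant]
(D) 2x - y  ->  2(x) - (-y) = 2x + y   [differs from 2x - y: not invariant]

Only option (C), x, is unchanged by the transformation.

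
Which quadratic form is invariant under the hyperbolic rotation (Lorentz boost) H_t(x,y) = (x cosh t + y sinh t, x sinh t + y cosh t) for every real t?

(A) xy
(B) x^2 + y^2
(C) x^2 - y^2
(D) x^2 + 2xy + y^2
C

Write x' = x cosh t + y sinh t, y' = x sinh t + y cosh t and substitute into each option:
(A) xy: (x cosh t + y sinh t)(x sinh t + y cosh t) = xy(cosh^2 t + sinh^2 t) + (x^2 + y^2) sinh t cosh t = xy cosh 2t + (x^2 + y^2)(sinh 2t)/2   [not invariant for t != 0]
(B) x^2 + y^2: (x cosh t + y sinh t)^2 + (x sinh t + y cosh t)^2 = (x^2 + y^2)(cosh^2 t + sinh^2 t) + 4xy sinh t cosh t = (x^2 + y^2) cosh 2t + 2xy sinh 2t   [not invariant for t != 0]
(C) x^2 - y^2: (x cosh t + y sinh t)^2 - (x sinh t + y cosh t)^2 = x^2(cosh^2 t - sinh^2 t) + 2xy(cosh t sinh t - sinh t cosh t) + y^2(sinh^2 t - cosh^2 t) = x^2 - y^2   [invariant, using cosh^2 t - sinh^2 t = 1]
(D) x^2 + 2xy + y^2: (x' + y')^2 with x' + y' = (x + y)(cosh t + sinh t) = (x + y)e^t, so it becomes (x + y)^2 e^(2t)   [not invariant for t != 0]

Only (C) x^2 - y^2 is unchanged; it is the Minkowski form preserved by Lorentz boosts, just as x^2 + y^2 is preserved by ordinary rotations.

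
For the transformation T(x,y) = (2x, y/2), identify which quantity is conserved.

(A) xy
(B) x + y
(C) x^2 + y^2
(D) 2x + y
A

An expression E(x,y) is invariant under T if E(T(x,y)) = E(x,y). Here T(x,y) = (2x, y/2).
Substitute the transformed coordinates into each option and compare with the original:
(A) xy  ->  (2x)(y/2) = xy   [equals xy: invariant]
(B) x + y  ->  (2x) + (y/2) = 2x + y/2   [differs from x + y: not invariant]
(C) x^2 + y^2  ->  (2x)^2 + (y/2)^2 = 4x^2 + y^2/4   [differs from x^2 + y^2: not invariant]
(D) 2x + y  ->  2(2x) + (y/2) = 4x + y/2   [differs from 2x + y: not invariant]

Only option (A), xy, is unchanged by the transformation.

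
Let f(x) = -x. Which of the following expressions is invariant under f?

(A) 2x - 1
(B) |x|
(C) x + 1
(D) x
B

For f(x) = -x:
Applying f replaces x by -x. Since |-x| = |x|, the absolute value is unchanged by f, whereas x -> -x, 2x - 1 -> -2x - 1 and x + 1 -> -x + 1 all change.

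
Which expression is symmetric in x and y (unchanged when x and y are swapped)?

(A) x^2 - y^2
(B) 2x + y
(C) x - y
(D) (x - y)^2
D

A symmetric expression is unchanged when the variables are permuted; here the transformation to test is the swap (x, y) -> (y, x).
Substitute the transformed coordinates into each option and compare with the original:
(A) x^2 - y^2  ->  (y)^2 - (x)^2 = -x^2 + y^2   [differs from x^2 - y^2: not invariant]
(B) 2x + y  ->  2(y) + (x) = x + 2y   [differs from 2x + y: not invariant]
(C) x - y  ->  (y) - (x) = -x + y   [differs from x - y: not invariant]
(D) (x - y)^2  ->  ((y) - (x))^2 = x^2 - 2xy + y^2   [equals (x - y)^2: invariant]

Only option (D), (x - y)^2, is unchanged by the transformation.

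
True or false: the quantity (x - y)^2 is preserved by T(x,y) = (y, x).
True

Substitute T(x,y) = (y, x) into the expression and compare with the original.

Original: (x - y)^2
After applying T: ((y) - (x))^2 = x^2 - 2xy + y^2

This is identical to the original (x - y)^2, so the expression is invariant.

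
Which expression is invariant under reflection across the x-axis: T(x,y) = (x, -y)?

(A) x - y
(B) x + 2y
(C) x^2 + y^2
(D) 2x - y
C

The map is reflection across the x-axis: T(x,y) = (x, -y).
Substitute the transformed coordinates into each option and compare with the original:
(A) x - y  ->  (x) - (-y) = x + y   [differs from x - y: not invariant]
(B) x + 2y  ->  (x) + 2(-y) = x - 2y   [differs from x + 2y: not invariant]
(C) x^2 + y^2  ->  (x)^2 + (-y)^2 = x^2 + y^2   [equals x^2 + y^2: invariant]
(D) 2x - y  ->  2(x) - (-y) = 2x + y   [differs from 2x - y: not invariant]

Only option (C), x^2 + y^2, is unchanged by the transformation.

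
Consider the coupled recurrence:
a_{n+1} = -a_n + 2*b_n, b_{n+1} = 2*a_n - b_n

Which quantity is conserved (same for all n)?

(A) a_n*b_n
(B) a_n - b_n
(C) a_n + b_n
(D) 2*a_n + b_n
C

Replace a_n by a_{n+1} = -a_n + 2*b_n and b_n by b_{n+1} = 2*a_n - b_n in each option and simplify:
(A) a_n*b_n  ->  (-a_n + 2*b_n)*(2*a_n - b_n) = -2*a_n^2 + 5*a_n*b_n - 2*b_n^2   [not conserved]
(B) a_n - b_n  ->  (-a_n + 2*b_n) - (2*a_n - b_n) = -3*a_n + 3*b_n   [not conserved]
(C) a_n + b_n  ->  (-a_n + 2*b_n) + (2*a_n - b_n) = a_n + b_n   [conserved]
(D) 2*a_n + b_n  ->  2*(-a_n + 2*b_n) + (2*a_n - b_n) = 3*b_n   [not conserved]

Only (C) a_n + b_n returns to itself after one step, so it is the conserved quantity.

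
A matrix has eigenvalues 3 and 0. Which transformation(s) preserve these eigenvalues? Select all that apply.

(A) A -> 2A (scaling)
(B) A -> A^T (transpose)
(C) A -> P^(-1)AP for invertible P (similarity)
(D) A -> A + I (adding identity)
B and C

Eigenvalues are preserved by:
1. Similarity transformations: A -> P^(-1)AP (same characteristic polynomial)
2. Transpose: A^T has the same eigenvalues as A

Eigenvalues are NOT preserved by:
- Adding identity: eigenvalues become 3+1, 0+1
- Scaling: eigenvalues become 6, 0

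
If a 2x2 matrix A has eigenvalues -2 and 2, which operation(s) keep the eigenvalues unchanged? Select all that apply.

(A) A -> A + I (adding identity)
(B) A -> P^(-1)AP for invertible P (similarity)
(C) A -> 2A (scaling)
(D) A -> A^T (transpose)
B and D

Eigenvalues are preserved by:
1. Similarity transformations: A -> P^(-1)AP (same characteristic polynomial)
2. Transpose: A^T has the same eigenvalues as A

Eigenvalues are NOT preserved by:
- Adding identity: eigenvalues become -2+1, 2+1
- Scaling: eigenvalues become -4, 4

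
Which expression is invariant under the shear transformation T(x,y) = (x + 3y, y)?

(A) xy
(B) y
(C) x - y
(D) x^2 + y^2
B

Under the shear T(x,y) = (x + 3y, y):
Substitute the transformed coordinates into each option and compare with the original:
(A) xy  ->  (x + 3y)(y) = xy + 3y^2   [differs from xy: not invariant]
(B) y  ->  (y) = y   [equals y: invariant]
(C) x - y  ->  (x + 3y) - (y) = x + 2y   [differs from x - y: not invariant]
(D) x^2 + y^2  ->  (x + 3y)^2 + (y)^2 = x^2 + 6xy + 10y^2   [differs from x^2 + y^2: not invariant]

Only option (B), y, is unchanged by the transformation.
A horizontal shear moves points parallel to the x-axis, so the y-coordinate (and any function of y alone) is unchanged.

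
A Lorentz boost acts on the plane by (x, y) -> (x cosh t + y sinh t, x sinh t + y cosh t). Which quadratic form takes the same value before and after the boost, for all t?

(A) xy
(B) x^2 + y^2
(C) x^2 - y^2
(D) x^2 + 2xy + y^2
C

Write x' = x cosh t + y sinh t, y' = x sinh t + y cosh t and substitute into each option:
(A) xy: (x cosh t + y sinh t)(x sinh t + y cosh t) = xy(cosh^2 t + sinh^2 t) + (x^2 + y^2) sinh t cosh t = xy cosh 2t + (x^2 + y^2)(sinh 2t)/2   [not invariant for t != 0]
(B) x^2 + y^2: (x cosh t + y sinh t)^2 + (x sinh t + y cosh t)^2 = (x^2 + y^2)(cosh^2 t + sinh^2 t) + 4xy sinh t cosh t = (x^2 + y^2) cosh 2t + 2xy sinh 2t   [not invariant for t != 0]
(C) x^2 - y^2: (x cosh t + y sinh t)^2 - (x sinh t + y cosh t)^2 = x^2(cosh^2 t - sinh^2 t) + 2xy(cosh t sinh t - sinh t cosh t) + y^2(sinh^2 t - cosh^2 t) = x^2 - y^2   [invariant, using cosh^2 t - sinh^2 t = 1]
(D) x^2 + 2xy + y^2: (x' + y')^2 with x' + y' = (x + y)(cosh t + sinh t) = (x + y)e^t, so it becomes (x + y)^2 e^(2t)   [not invariant for t != 0]

Only (C) x^2 - y^2 is unchanged; it is the Minkowski form preserved by Lorentz boosts, just as x^2 + y^2 is preserved by ordinary rotations.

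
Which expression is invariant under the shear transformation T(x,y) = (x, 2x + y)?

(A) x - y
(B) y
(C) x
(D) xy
C

Under the shear T(x,y) = (x, 2x + y):
Substitute the transformed coordinates into each option and compare with the original:
(A) x - y  ->  (x) - (2x + y) = -x - y   [differs from x - y: not invariant]
(B) y  ->  (2x + y) = 2x + y   [differs from y: not invariant]
(C) x  ->  (x) = x   [equals x: invariant]
(D) xy  ->  (x)(2x + y) = 2x^2 + xy   [differs from xy: not invariant]

Only option (C), x, is unchanged by the transformation.
A vertical shear moves points parallel to the y-axis, so the x-coordinate (and any function of x alone) is unchanged.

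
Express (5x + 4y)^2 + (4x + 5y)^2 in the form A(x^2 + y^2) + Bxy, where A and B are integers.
41(x^2 + y^2) + 80xy

Expanding: (5x + 4y)^2 = 25x^2 + 40xy + 16y^2
(4x + 5y)^2 = 16x^2 + 40xy + 25y^2
Sum = (25+16)(x^2+y^2) + 80xy = 41(x^2 + y^2) + 80xy
This is symmetric in x and y.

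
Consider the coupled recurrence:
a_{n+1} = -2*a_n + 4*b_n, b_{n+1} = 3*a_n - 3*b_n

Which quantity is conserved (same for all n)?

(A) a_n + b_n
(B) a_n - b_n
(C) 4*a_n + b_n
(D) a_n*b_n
A

Replace a_n by a_{n+1} = -2*a_n + 4*b_n and b_n by b_{n+1} = 3*a_n - 3*b_n in each option and simplify:
(A) a_n + b_n  ->  (-2*a_n + 4*b_n) + (3*a_n - 3*b_n) = a_n + b_n   [conserved]
(B) a_n - b_n  ->  (-2*a_n + 4*b_n) - (3*a_n - 3*b_n) = -5*a_n + 7*b_n   [not conserved]
(C) 4*a_n + b_n  ->  4*(-2*a_n + 4*b_n) + (3*a_n - 3*b_n) = -5*a_n + 13*b_n   [not conserved]
(D) a_n*b_n  ->  (-2*a_n + 4*b_n)*(3*a_n - 3*b_n) = -6*a_n^2 + 18*a_n*b_n - 12*b_n^2   [not conserved]

Only (A) a_n + b_n returns to itself after one step, so it is the conserved quantity.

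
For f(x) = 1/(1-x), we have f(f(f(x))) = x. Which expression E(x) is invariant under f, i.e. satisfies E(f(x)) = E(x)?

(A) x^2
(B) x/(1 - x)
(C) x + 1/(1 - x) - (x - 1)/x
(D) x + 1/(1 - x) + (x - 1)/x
D

Replace x by f(x) = 1/(1 - x) in each option and simplify. As a quick numerical cross-check, also compare E(5) with E(f(5)) = E(-1/4).

(A) x^2  ->  (1/(1 - x))^2 = (x - 1)^(-2); check: E(5) = 25 but E(-1/4) = 1/16.   [not invariant]
(B) x/(1 - x)  ->  (1/(1 - x))/(1 - (1/(1 - x))) = -1/x; check: E(5) = -5/4 but E(-1/4) = -1/5.   [not invariant]
(C) x + 1/(1 - x) - (x - 1)/x  ->  (1/(1 - x)) + 1/(1 - (1/(1 - x))) - ((1/(1 - x)) - 1)/(1/(1 - x)) = (x^2(1 - x) - x + (x - 1)^2)/(x(x - 1)); check: E(5) = 79/20 but E(-1/4) = -89/20.   [not invariant]
(D) x + 1/(1 - x) + (x - 1)/x  ->  (1/(1 - x)) + 1/(1 - (1/(1 - x))) + ((1/(1 - x)) - 1)/(1/(1 - x)), which simplifies back to x + 1/(1 - x) + (x - 1)/x; check: E(5) = 111/20, E(-1/4) = 111/20.   [invariant]

Only (D) is unchanged. Indeed f(f(x)) = 1/(1 - 1/(1-x)) = (1-x)/(-x) = (x-1)/x, so E(x) = x + f(x) + f(f(x)) is the sum over the whole 3-cycle; applying f just permutes the three terms cyclically (x -> f(x) -> f(f(x)) -> x), leaving the sum unchanged.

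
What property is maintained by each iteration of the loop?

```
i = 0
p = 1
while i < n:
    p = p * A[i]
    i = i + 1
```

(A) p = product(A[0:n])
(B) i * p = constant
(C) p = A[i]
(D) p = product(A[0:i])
D

A loop invariant must hold before the first iteration and be re-established by every execution of the body.

(D) p = product(A[0:i]): Initially i = 0 and p = 1 = product of the empty slice A[0:0]. If p = product(A[0:i]) holds at the top of an iteration, the body sets p to product(A[0:i]) * A[i] = product(A[0:i+1]) and then i to i+1, so the property is restored. At exit i = n, giving p = product(A[0:n]).

The other options fail:
(A) p = product(A[0:n]): false before the loop (p = 1, not the full product) -- it only becomes true at exit.
(B) i * p = constant: initially i * p = 0, but after one iteration it is 1 * A[0], which is nonzero in general.
(C) p = A[i]: after the first iteration p = A[0] but i = 1; in general p is a product of several elements, not a single one.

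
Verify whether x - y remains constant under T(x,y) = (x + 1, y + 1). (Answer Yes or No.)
Yes

Substitute T(x,y) = (x + 1, y + 1) into the expression and compare with the original.

Original: x - y
After applying T: (x + 1) - (y + 1) = x - y

This is identical to the original x - y, so the expression is invariant.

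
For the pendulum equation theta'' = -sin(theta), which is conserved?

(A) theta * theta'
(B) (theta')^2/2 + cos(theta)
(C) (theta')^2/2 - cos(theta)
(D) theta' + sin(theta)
C

A first integral I satisfies dI/dt = 0 along every solution. Differentiate each option and use the equation of motion:
(A) d/dt[theta * theta'] = (theta')^2 + theta theta'' = (theta')^2 - theta sin(theta), not identically 0
(B) d/dt[(theta')^2/2 + cos(theta)] = theta' theta'' - sin(theta) theta' = -2 theta' sin(theta), not identically 0
(C) d/dt[(theta')^2/2 - cos(theta)] = theta' theta'' + sin(theta) theta' = theta'(-sin(theta)) + theta' sin(theta) = 0
(D) d/dt[theta' + sin(theta)] = theta'' + cos(theta) theta' = -sin(theta) + theta' cos(theta), not identically 0

Only (C) has zero time-derivative. This is the total energy: kinetic (theta')^2/2 plus potential -cos(theta).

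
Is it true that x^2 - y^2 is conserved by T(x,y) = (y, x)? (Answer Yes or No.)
No

Substitute T(x,y) = (y, x) into the expression and compare with the original.

Original: x^2 - y^2
After applying T: (y)^2 - (x)^2 = -x^2 + y^2

This differs from the original x^2 - y^2 (difference: -2x^2 + 2y^2), so the expression is NOT invariant.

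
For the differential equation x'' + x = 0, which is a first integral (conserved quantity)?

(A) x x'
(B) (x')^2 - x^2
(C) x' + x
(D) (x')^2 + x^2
D

A first integral I satisfies dI/dt = 0 along every solution. Differentiate each option and use the equation of motion:
(A) d/dt[x x'] = (x')^2 + x x'' = (x')^2 - x^2, not identically 0
(B) d/dt[(x')^2 - x^2] = 2x'x'' - 2x x' = -4x x', not identically 0
(C) d/dt[x' + x] = x'' + x' = -x + x', not identically 0
(D) d/dt[(x')^2 + x^2] = 2x'x'' + 2x x' = 2x'(-x) + 2x x' = 0

Only (D) has zero time-derivative. So the energy-like quantity (x')^2 + x^2 is the first integral.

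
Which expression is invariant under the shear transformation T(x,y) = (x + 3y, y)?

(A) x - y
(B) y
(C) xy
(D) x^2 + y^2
B

Under the shear T(x,y) = (x + 3y, y):
Substitute the transformed coordinates into each option and compare with the original:
(A) x - y  ->  (x + 3y) - (y) = x + 2y   [differs from x - y: not invariant]
(B) y  ->  (y) = y   [equals y: invariant]
(C) xy  ->  (x + 3y)(y) = xy + 3y^2   [differs from xy: not invariant]
(D) x^2 + y^2  ->  (x + 3y)^2 + (y)^2 = x^2 + 6xy + 10y^2   [differs from x^2 + y^2: not invariant]

Only option (B), y, is unchanged by the transformation.
A horizontal shear moves points parallel to the x-axis, so the y-coordinate (and any function of y alone) is unchanged.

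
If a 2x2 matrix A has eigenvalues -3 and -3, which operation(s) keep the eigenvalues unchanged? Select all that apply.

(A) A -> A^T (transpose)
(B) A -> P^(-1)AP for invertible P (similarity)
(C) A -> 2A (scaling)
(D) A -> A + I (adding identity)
A and B

Eigenvalues are preserved by:
1. Similarity transformations: A -> P^(-1)AP (same characteristic polynomial)
2. Transpose: A^T has the same eigenvalues as A

Eigenvalues are NOT preserved by:
- Adding identity: eigenvalues become -3+1, -3+1
- Scaling: eigenvalues become -6, -6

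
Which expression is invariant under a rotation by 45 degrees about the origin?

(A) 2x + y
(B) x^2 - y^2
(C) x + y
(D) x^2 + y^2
D

A rotation by 45 degrees sends (x, y) to (sqrt(2)x/2 - sqrt(2)y/2, sqrt(2)x/2 + sqrt(2)y/2).
Substitute the transformed coordinates into each option and compare with the original:
(A) 2x + y  ->  2(sqrt(2)x/2 - sqrt(2)y/2) + (sqrt(2)x/2 + sqrt(2)y/2) = 3sqrt(2)x/2 - sqrt(2)y/2   [differs from 2x + y: not invariant]
(B) x^2 - y^2  ->  (sqrt(2)x/2 - sqrt(2)y/2)^2 - (sqrt(2)x/2 + sqrt(2)y/2)^2 = -2xy   [differs from x^2 - y^2: not invariant]
(C) x + y  ->  (sqrt(2)x/2 - sqrt(2)y/2) + (sqrt(2)x/2 + sqrt(2)y/2) = sqrt(2)x   [differs from x + y: not invariant]
(D) x^2 + y^2  ->  (sqrt(2)x/2 - sqrt(2)y/2)^2 + (sqrt(2)x/2 + sqrt(2)y/2)^2 = x^2 + y^2   [equals x^2 + y^2: invariant]

Only option (D), x^2 + y^2, is unchanged by the transformation.
Geometrically, x^2 + y^2 is the squared distance from the origin, which every rotation about the origin preserves.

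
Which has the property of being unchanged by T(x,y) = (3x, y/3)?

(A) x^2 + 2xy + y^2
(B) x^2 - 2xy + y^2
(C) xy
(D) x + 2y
C

An expression E(x,y) is invariant under T if E(T(x,y)) = E(x,y). Here T(x,y) = (3x, y/3).
Substitute the transformed coordinates into each option and compare with the original:
(A) x^2 + 2xy + y^2  ->  (3x)^2 + 2(3x)(y/3) + (y/3)^2 = 9x^2 + 2xy + y^2/9   [differs from x^2 + 2xy + y^2: not invariant]
(B) x^2 - 2xy + y^2  ->  (3x)^2 - 2(3x)(y/3) + (y/3)^2 = 9x^2 - 2xy + y^2/9   [differs from x^2 - 2xy + y^2: not invariant]
(C) xy  ->  (3x)(y/3) = xy   [equals xy: invariant]
(D) x + 2y  ->  (3x) + 2(y/3) = 3x + 2y/3   [differs from x + 2y: not invariant]

Only option (C), xy, is unchanged by the transformation.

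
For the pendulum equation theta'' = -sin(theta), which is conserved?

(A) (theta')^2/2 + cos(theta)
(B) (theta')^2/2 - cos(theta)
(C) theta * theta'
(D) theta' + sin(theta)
B

A first integral I satisfies dI/dt = 0 along every solution. Differentiate each option and use the equation of motion:
(A) d/dt[(theta')^2/2 + cos(theta)] = theta' theta'' - sin(theta) theta' = -2 theta' sin(theta), not identically 0
(B) d/dt[(theta')^2/2 - cos(theta)] = theta' theta'' + sin(theta) theta' = theta'(-sin(theta)) + theta' sin(theta) = 0
(C) d/dt[theta * theta'] = (theta')^2 + theta theta'' = (theta')^2 - theta sin(theta), not identically 0
(D) d/dt[theta' + sin(theta)] = theta'' + cos(theta) theta' = -sin(theta) + theta' cos(theta), not identically 0

Only (B) has zero time-derivative. This is the total energy: kinetic (theta')^2/2 plus potential -cos(theta).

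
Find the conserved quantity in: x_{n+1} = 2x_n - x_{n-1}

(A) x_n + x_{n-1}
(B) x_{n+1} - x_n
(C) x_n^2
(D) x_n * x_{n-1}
B

For the recurrence x_{n+1} = 2x_n - x_{n-1}:

If x_{n+1} = 2x_n - x_{n-1}, then:
x_{n+1} - x_n = x_n - x_{n-1}
The first difference is constant throughout the sequence.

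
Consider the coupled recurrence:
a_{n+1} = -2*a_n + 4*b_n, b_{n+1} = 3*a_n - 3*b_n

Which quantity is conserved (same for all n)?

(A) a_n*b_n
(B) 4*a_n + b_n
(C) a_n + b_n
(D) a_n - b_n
C

Replace a_n by a_{n+1} = -2*a_n + 4*b_n and b_n by b_{n+1} = 3*a_n - 3*b_n in each option and simplify:
(A) a_n*b_n  ->  (-2*a_n + 4*b_n)*(3*a_n - 3*b_n) = -6*a_n^2 + 18*a_n*b_n - 12*b_n^2   [not conserved]
(B) 4*a_n + b_n  ->  4*(-2*a_n + 4*b_n) + (3*a_n - 3*b_n) = -5*a_n + 13*b_n   [not conserved]
(C) a_n + b_n  ->  (-2*a_n + 4*b_n) + (3*a_n - 3*b_n) = a_n + b_n   [conserved]
(D) a_n - b_n  ->  (-2*a_n + 4*b_n) - (3*a_n - 3*b_n) = -5*a_n + 7*b_n   [not conserved]

Only (C) a_n + b_n returns to itself after one step, so it is the conserved quantity.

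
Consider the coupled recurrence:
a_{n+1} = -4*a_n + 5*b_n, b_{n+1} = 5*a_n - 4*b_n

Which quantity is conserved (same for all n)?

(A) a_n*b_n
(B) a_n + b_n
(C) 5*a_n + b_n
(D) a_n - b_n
B

Replace a_n by a_{n+1} = -4*a_n + 5*b_n and b_n by b_{n+1} = 5*a_n - 4*b_n in each option and simplify:
(A) a_n*b_n  ->  (-4*a_n + 5*b_n)*(5*a_n - 4*b_n) = -20*a_n^2 + 41*a_n*b_n - 20*b_n^2   [not conserved]
(B) a_n + b_n  ->  (-4*a_n + 5*b_n) + (5*a_n - 4*b_n) = a_n + b_n   [conserved]
(C) 5*a_n + b_n  ->  5*(-4*a_n + 5*b_n) + (5*a_n - 4*b_n) = -15*a_n + 21*b_n   [not conserved]
(D) a_n - b_n  ->  (-4*a_n + 5*b_n) - (5*a_n - 4*b_n) = -9*a_n + 9*b_n   [not conserved]

Only (B) a_n + b_n returns to itself after one step, so it is the conserved quantity.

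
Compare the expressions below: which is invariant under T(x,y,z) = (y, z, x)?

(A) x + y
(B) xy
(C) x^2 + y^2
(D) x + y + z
D

Apply T(x,y,z) = (y, z, x) to each option, i.e. replace (x, y, z) by the transformed coordinates.
Substitute the transformed coordinates into each option and compare with the original:
(A) x + y  ->  (y) + (z) = y + z   [differs from x + y: not invariant]
(B) xy  ->  (y)(z) = yz   [differs from xy: not invariant]
(C) x^2 + y^2  ->  (y)^2 + (z)^2 = y^2 + z^2   [differs from x^2 + y^2: not invariant]
(D) x + y + z  ->  (y) + (z) + (x) = x + y + z   [equals x + y + z: invariant]

Only option (D), x + y + z, is unchanged by the transformation.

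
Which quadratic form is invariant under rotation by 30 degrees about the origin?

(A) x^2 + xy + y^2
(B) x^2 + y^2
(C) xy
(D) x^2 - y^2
B

Rotation by 30 degrees sends (x, y) to (sqrt(3)x/2 - y/2, x/2 + sqrt(3)y/2).
Substitute the transformed coordinates into each option and compare with the original:
(A) x^2 + xy + y^2  ->  (sqrt(3)x/2 - y/2)^2 + (sqrt(3)x/2 - y/2)(x/2 + sqrt(3)y/2) + (x/2 + sqrt(3)y/2)^2 = sqrt(3)x^2/4 + x^2 + xy/2 - sqrt(3)y^2/4 + y^2   [differs from x^2 + xy + y^2: not invariant]
(B) x^2 + y^2  ->  (sqrt(3)x/2 - y/2)^2 + (x/2 + sqrt(3)y/2)^2 = x^2 + y^2   [equals x^2 + y^2: invariant]
(C) xy  ->  (sqrt(3)x/2 - y/2)(x/2 + sqrt(3)y/2) = sqrt(3)x^2/4 + xy/2 - sqrt(3)y^2/4   [differs from xy: not invariant]
(D) x^2 - y^2  ->  (sqrt(3)x/2 - y/2)^2 - (x/2 + sqrt(3)y/2)^2 = x^2/2 - sqrt(3)xy - y^2/2   [differs from x^2 - y^2: not invariant]

Only option (B), x^2 + y^2, is unchanged by the transformation.
x^2 + y^2 is the squared distance from the origin, which rotations preserve.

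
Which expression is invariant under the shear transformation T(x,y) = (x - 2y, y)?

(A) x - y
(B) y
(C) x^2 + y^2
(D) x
B

Under the shear T(x,y) = (x - 2y, y):
Substitute the transformed coordinates into each option and compare with the original:
(A) x - y  ->  (x - 2y) - (y) = x - 3y   [differs from x - y: not invariant]
(B) y  ->  (y) = y   [equals y: invariant]
(C) x^2 + y^2  ->  (x - 2y)^2 + (y)^2 = x^2 - 4xy + 5y^2   [differs from x^2 + y^2: not invariant]
(D) x  ->  (x - 2y) = x - 2y   [differs from x: not invariant]

Only option (B), y, is unchanged by the transformation.
A horizontal shear moves points parallel to the x-axis, so the y-coordinate (and any function of y alone) is unchanged.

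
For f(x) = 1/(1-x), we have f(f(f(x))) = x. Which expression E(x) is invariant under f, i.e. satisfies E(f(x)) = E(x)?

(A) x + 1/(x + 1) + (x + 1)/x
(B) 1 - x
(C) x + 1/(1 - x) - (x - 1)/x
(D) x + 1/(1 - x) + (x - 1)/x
D

Replace x by f(x) = 1/(1 - x) in each option and simplify. As a quick numerical cross-check, also compare E(3) with E(f(3)) = E(-1/2).

(A) x + 1/(x + 1) + (x + 1)/x  ->  (1/(1 - x)) + 1/((1/(1 - x)) + 1) + ((1/(1 - x)) + 1)/(1/(1 - x)) = (-x^3 + 6x^2 - 11x + 7)/(x^2 - 3x + 2); check: E(3) = 55/12 but E(-1/2) = 1/2.   [not invariant]
(B) 1 - x  ->  1 - (1/(1 - x)) = x/(x - 1); check: E(3) = -2 but E(-1/2) = 3/2.   [not invariant]
(C) x + 1/(1 - x) - (x - 1)/x  ->  (1/(1 - x)) + 1/(1 - (1/(1 - x))) - ((1/(1 - x)) - 1)/(1/(1 - x)) = (x^2(1 - x) - x + (x - 1)^2)/(x(x - 1)); check: E(3) = 11/6 but E(-1/2) = -17/6.   [not invariant]
(D) x + 1/(1 - x) + (x - 1)/x  ->  (1/(1 - x)) + 1/(1 - (1/(1 - x))) + ((1/(1 - x)) - 1)/(1/(1 - x)), which simplifies back to x + 1/(1 - x) + (x - 1)/x; check: E(3) = 19/6, E(-1/2) = 19/6.   [invariant]

Only (D) is unchanged. Indeed f(f(x)) = 1/(1 - 1/(1-x)) = (1-x)/(-x) = (x-1)/x, so E(x) = x + f(x) + f(f(x)) is the sum over the whole 3-cycle; applying f just permutes the three terms cyclically (x -> f(x) -> f(f(x)) -> x), leaving the sum unchanged.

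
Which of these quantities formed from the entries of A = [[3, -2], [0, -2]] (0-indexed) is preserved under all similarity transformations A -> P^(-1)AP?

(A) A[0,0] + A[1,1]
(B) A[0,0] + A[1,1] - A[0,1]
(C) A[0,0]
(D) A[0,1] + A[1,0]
A

A[0,0] + A[1,1] is the trace of A. By the cyclic property of the trace, tr(P^(-1)AP) = tr(APP^(-1)) = tr(A), so it is the same for every matrix similar to A.

The other combinations are not similarity invariants. For example, take P = [[2, 1], [1, 1]] (det P = 1), so P^(-1) = [[1, -1], [-1, 2]] and
B = P^(-1)AP = [[6, 3], [-8, -5]].
Evaluating each option on A and on B:
(A) A[0,0] + A[1,1]: 1 for A, 1 for B -> unchanged
(B) A[0,0] + A[1,1] - A[0,1]: 3 for A, -2 for B -> changes
(C) A[0,0]: 3 for A, 6 for B -> changes
(D) A[0,1] + A[1,0]: -2 for A, -5 for B -> changes

Only (A) A[0,0] + A[1,1] = 1 survives (and it does so for every P, not just this one), so it is the invariant.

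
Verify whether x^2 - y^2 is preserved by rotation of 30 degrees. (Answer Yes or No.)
No

Applying rotation by 30 degrees: x' = x*cos(30 degrees) - y*sin(30 degrees) = sqrt(3)x/2 - y/2, y' = x*sin(30 degrees) + y*cos(30 degrees) = x/2 + sqrt(3)y/2

Substituting into x^2 - y^2:
(sqrt(3)x/2 - y/2)^2 - (x/2 + sqrt(3)y/2)^2
= x^2/2 - sqrt(3)xy - y^2/2

This differs from the original expression x^2 - y^2, so it is NOT invariant.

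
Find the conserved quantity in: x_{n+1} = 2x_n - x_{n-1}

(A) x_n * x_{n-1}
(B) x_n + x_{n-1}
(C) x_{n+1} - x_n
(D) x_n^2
C

For the recurrence x_{n+1} = 2x_n - x_{n-1}:

If x_{n+1} = 2x_n - x_{n-1}, then:
x_{n+1} - x_n = x_n - x_{n-1}
The first difference is constant throughout the sequence.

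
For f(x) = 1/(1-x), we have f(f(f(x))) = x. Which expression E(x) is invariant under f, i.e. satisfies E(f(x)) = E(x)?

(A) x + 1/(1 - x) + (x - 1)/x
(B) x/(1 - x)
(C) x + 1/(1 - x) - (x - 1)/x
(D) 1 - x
A

Replace x by f(x) = 1/(1 - x) in each option and simplify. As a quick numerical cross-check, also compare E(5) with E(f(5)) = E(-1/4).

(A) x + 1/(1 - x) + (x - 1)/x  ->  (1/(1 - x)) + 1/(1 - (1/(1 - x))) + ((1/(1 - x)) - 1)/(1/(1 - x)), which simplifies back to x + 1/(1 - x) + (x - 1)/x; check: E(5) = 111/20, E(-1/4) = 111/20.   [invariant]
(B) x/(1 - x)  ->  (1/(1 - x))/(1 - (1/(1 - x))) = -1/x; check: E(5) = -5/4 but E(-1/4) = -1/5.   [not invariant]
(C) x + 1/(1 - x) - (x - 1)/x  ->  (1/(1 - x)) + 1/(1 - (1/(1 - x))) - ((1/(1 - x)) - 1)/(1/(1 - x)) = (x^2(1 - x) - x + (x - 1)^2)/(x(x - 1)); check: E(5) = 79/20 but E(-1/4) = -89/20.   [not invariant]
(D) 1 - x  ->  1 - (1/(1 - x)) = x/(x - 1); check: E(5) = -4 but E(-1/4) = 5/4.   [not invariant]

Only (A) is unchanged. Indeed f(f(x)) = 1/(1 - 1/(1-x)) = (1-x)/(-x) = (x-1)/x, so E(x) = x + f(x) + f(f(x)) is the sum over the whole 3-cycle; applying f just permutes the three terms cyclically (x -> f(x) -> f(f(x)) -> x), leaving the sum unchanged.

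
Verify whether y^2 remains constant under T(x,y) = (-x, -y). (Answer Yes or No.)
Yes

Substitute T(x,y) = (-x, -y) into the expression and compare with the original.

Original: y^2
After applying T: (-y)^2 = y^2

This is identical to the original y^2, so the expression is invariant.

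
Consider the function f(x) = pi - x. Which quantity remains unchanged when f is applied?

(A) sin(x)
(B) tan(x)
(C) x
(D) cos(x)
A

For f(x) = pi - x:
sin(pi - x) = sin(x), so sine is invariant under this transformation.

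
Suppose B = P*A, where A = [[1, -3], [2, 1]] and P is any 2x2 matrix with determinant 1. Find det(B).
7

By the multiplicative property of determinants, det(B) = det(P*A) = det(P) * det(A) = det(A),
so the determinant is invariant under multiplication by any determinant-1 matrix; we just need det(A).

det(A) = (1)(1) - (-3)(2) = 1 - (-6) = 7

Therefore det(B) = 1 * 7 = 7.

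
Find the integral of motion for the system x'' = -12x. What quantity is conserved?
E = (x')^2 + 12x^2

Multiply the equation by x':
x' * x'' = -12x * x'
The left side is d/dt[(x')^2/2] and the right side is d/dt[-12x^2/2], so
d/dt[(x')^2/2 + 12x^2/2] = 0, i.e. (x')^2/2 + 12x^2/2 = constant.
Multiplying by 2, the integral of motion is E = (x')^2 + 12x^2.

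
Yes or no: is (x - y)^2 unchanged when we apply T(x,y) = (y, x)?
Yes

Substitute T(x,y) = (y, x) into the expression and compare with the original.

Original: (x - y)^2
After applying T: ((y) - (x))^2 = x^2 - 2xy + y^2

This is identical to the original (x - y)^2, so the expression is invariant.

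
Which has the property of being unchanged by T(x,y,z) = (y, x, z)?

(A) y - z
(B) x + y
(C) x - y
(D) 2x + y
B

Apply T(x,y,z) = (y, x, z) to each option, i.e. replace (x, y, z) by the transformed coordinates.
Substitute the transformed coordinates into each option and compare with the original:
(A) y - z  ->  (x) - (z) = x - z   [differs from y - z: not invariant]
(B) x + y  ->  (y) + (x) = x + y   [equals x + y: invariant]
(C) x - y  ->  (y) - (x) = -x + y   [differs from x - y: not invariant]
(D) 2x + y  ->  2(y) + (x) = x + 2y   [differs from 2x + y: not invariant]

Only option (B), x + y, is unchanged by the transformation.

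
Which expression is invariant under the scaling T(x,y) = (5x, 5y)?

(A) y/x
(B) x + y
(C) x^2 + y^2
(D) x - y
A

Under the uniform scaling T(x,y) = (5x, 5y):
Substitute the transformed coordinates into each option and compare with the original:
(A) y/x  ->  (5y)/(5x) = y/x   [equals y/x: invariant]
(B) x + y  ->  (5x) + (5y) = 5x + 5y   [differs from x + y: not invariant]
(C) x^2 + y^2  ->  (5x)^2 + (5y)^2 = 25x^2 + 25y^2   [differs from x^2 + y^2: not invariant]
(D) x - y  ->  (5x) - (5y) = 5x - 5y   [differs from x - y: not invariant]

Only option (A), y/x, is unchanged by the transformation.
The common factor 5 cancels in a ratio of coordinates, while sums, products and sums of squares pick up factors of 5 or 25.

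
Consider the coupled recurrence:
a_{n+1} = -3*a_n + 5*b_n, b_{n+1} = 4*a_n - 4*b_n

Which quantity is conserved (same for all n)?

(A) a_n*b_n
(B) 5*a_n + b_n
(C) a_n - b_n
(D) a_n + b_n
D

Replace a_n by a_{n+1} = -3*a_n + 5*b_n and b_n by b_{n+1} = 4*a_n - 4*b_n in each option and simplify:
(A) a_n*b_n  ->  (-3*a_n + 5*b_n)*(4*a_n - 4*b_n) = -12*a_n^2 + 32*a_n*b_n - 20*b_n^2   [not conserved]
(B) 5*a_n + b_n  ->  5*(-3*a_n + 5*b_n) + (4*a_n - 4*b_n) = -11*a_n + 21*b_n   [not conserved]
(C) a_n - b_n  ->  (-3*a_n + 5*b_n) - (4*a_n - 4*b_n) = -7*a_n + 9*b_n   [not conserved]
(D) a_n + b_n  ->  (-3*a_n + 5*b_n) + (4*a_n - 4*b_n) = a_n + b_n   [conserved]

Only (D) a_n + b_n returns to itself after one step, so it is the conserved quantity.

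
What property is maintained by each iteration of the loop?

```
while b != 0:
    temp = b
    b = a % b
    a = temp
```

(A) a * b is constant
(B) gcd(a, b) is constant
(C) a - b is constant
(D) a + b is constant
B

A loop invariant must hold before the first iteration and be re-established by every execution of the body.

(B) gcd(a, b) is constant: One iteration replaces (a, b) by (b, a mod b). Since a mod b = a - q*b for an integer q, any common divisor of a and b divides b and a mod b, and conversely; hence gcd(b, a mod b) = gcd(a, b). For instance (40, 7) -> (7, 5) keeps gcd = 1. At exit b = 0 and a = gcd of the original inputs.

The other options fail:
(A) a * b is constant: e.g. (a, b) = (40, 7) -> (7, 5): the product goes from 280 to 35.
(C) a - b is constant: e.g. (a, b) = (40, 7) -> (7, 5): the difference goes from 33 to 2.
(D) a + b is constant: e.g. (a, b) = (40, 7) -> (7, 5): the sum goes from 47 to 12.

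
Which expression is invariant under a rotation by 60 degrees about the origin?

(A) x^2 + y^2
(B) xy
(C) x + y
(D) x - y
A

A rotation by 60 degrees sends (x, y) to (x/2 - sqrt(3)y/2, sqrt(3)x/2 + y/2).
Substitute the transformed coordinates into each option and compare with the original:
(A) x^2 + y^2  ->  (x/2 - sqrt(3)y/2)^2 + (sqrt(3)x/2 + y/2)^2 = x^2 + y^2   [equals x^2 + y^2: invariant]
(B) xy  ->  (x/2 - sqrt(3)y/2)(sqrt(3)x/2 + y/2) = sqrt(3)x^2/4 - xy/2 - sqrt(3)y^2/4   [differs from xy: not invariant]
(C) x + y  ->  (x/2 - sqrt(3)y/2) + (sqrt(3)x/2 + y/2) = x/2 + sqrt(3)x/2 - sqrt(3)y/2 + y/2   [differs from x + y: not invariant]
(D) x - y  ->  (x/2 - sqrt(3)y/2) - (sqrt(3)x/2 + y/2) = -sqrt(3)x/2 + x/2 - sqrt(3)y/2 - y/2   [differs from x - y: not invariant]

Only option (A), x^2 + y^2, is unchanged by the transformation.
Geometrically, x^2 + y^2 is the squared distance from the origin, which every rotation about the origin preserves.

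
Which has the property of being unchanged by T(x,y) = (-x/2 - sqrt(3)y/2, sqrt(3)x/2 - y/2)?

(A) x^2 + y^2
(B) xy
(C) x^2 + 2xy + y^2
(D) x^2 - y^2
A

An expression E(x,y) is invariant under T if E(T(x,y)) = E(x,y). Here T(x,y) = (-x/2 - sqrt(3)y/2, sqrt(3)x/2 - y/2).
Substitute the transformed coordinates into each option and compare with the original:
(A) x^2 + y^2  ->  (-x/2 - sqrt(3)y/2)^2 + (sqrt(3)x/2 - y/2)^2 = x^2 + y^2   [equals x^2 + y^2: invariant]
(B) xy  ->  (-x/2 - sqrt(3)y/2)(sqrt(3)x/2 - y/2) = -sqrt(3)x^2/4 - xy/2 + sqrt(3)y^2/4   [differs from xy: not invariant]
(C) x^2 + 2xy + y^2  ->  (-x/2 - sqrt(3)y/2)^2 + 2(-x/2 - sqrt(3)y/2)(sqrt(3)x/2 - y/2) + (sqrt(3)x/2 - y/2)^2 = -sqrt(3)x^2/2 + x^2 - xy + sqrt(3)y^2/2 + y^2   [differs from x^2 + 2xy + y^2: not invariant]
(D) x^2 - y^2  ->  (-x/2 - sqrt(3)y/2)^2 - (sqrt(3)x/2 - y/2)^2 = -x^2/2 + sqrt(3)xy + y^2/2   [differs from x^2 - y^2: not invariant]

Only option (A), x^2 + y^2, is unchanged by the transformation.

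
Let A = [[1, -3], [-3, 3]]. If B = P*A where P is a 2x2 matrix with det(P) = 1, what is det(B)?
-6

By the multiplicative property of determinants, det(B) = det(P*A) = det(P) * det(A) = det(A),
so the determinant is invariant under multiplication by any determinant-1 matrix; we just need det(A).

det(A) = (1)(3) - (-3)(-3) = 3 - 9 = -6

Therefore det(B) = 1 * (-6) = -6.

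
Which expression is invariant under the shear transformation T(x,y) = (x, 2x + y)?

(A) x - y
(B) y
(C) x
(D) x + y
C

Under the shear T(x,y) = (x, 2x + y):
Substitute the transformed coordinates into each option and compare with the original:
(A) x - y  ->  (x) - (2x + y) = -x - y   [differs from x - y: not invariant]
(B) y  ->  (2x + y) = 2x + y   [differs from y: not invariant]
(C) x  ->  (x) = x   [equals x: invariant]
(D) x + y  ->  (x) + (2x + y) = 3x + y   [differs from x + y: not invariant]

Only option (C), x, is unchanged by the transformation.
A vertical shear moves points parallel to the y-axis, so the x-coordinate (and any function of x alone) is unchanged.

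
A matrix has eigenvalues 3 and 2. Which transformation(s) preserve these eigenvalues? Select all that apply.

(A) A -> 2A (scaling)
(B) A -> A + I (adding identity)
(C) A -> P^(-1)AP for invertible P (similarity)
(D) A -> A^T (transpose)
C and D

Eigenvalues are preserved by:
1. Similarity transformations: A -> P^(-1)AP (same characteristic polynomial)
2. Transpose: A^T has the same eigenvalues as A

Eigenvalues are NOT preserved by:
- Adding identity: eigenvalues become 3+1, 2+1
- Scaling: eigenvalues become 6, 4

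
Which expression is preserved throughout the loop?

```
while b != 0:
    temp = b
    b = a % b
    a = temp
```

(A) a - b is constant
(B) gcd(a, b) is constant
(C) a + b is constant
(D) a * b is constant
B

A loop invariant must hold before the first iteration and be re-established by every execution of the body.

(B) gcd(a, b) is constant: One iteration replaces (a, b) by (b, a mod b). Since a mod b = a - q*b for an integer q, any common divisor of a and b divides b and a mod b, and conversely; hence gcd(b, a mod b) = gcd(a, b). For instance (24, 11) -> (11, 2) keeps gcd = 1. At exit b = 0 and a = gcd of the original inputs.

The other options fail:
(A) a - b is constant: e.g. (a, b) = (24, 11) -> (11, 2): the difference goes from 13 to 9.
(C) a + b is constant: e.g. (a, b) = (24, 11) -> (11, 2): the sum goes from 35 to 13.
(D) a * b is constant: e.g. (a, b) = (24, 11) -> (11, 2): the product goes from 264 to 22.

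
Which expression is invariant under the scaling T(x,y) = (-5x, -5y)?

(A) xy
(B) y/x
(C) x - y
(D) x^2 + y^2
B

Under the uniform scaling T(x,y) = (-5x, -5y):
Substitute the transformed coordinates into each option and compare with the original:
(A) xy  ->  (-5x)(-5y) = 25xy   [differs from xy: not invariant]
(B) y/x  ->  (-5y)/(-5x) = y/x   [equals y/x: invariant]
(C) x - y  ->  (-5x) - (-5y) = -5x + 5y   [differs from x - y: not invariant]
(D) x^2 + y^2  ->  (-5x)^2 + (-5y)^2 = 25x^2 + 25y^2   [differs from x^2 + y^2: not invariant]

Only option (B), y/x, is unchanged by the transformation.
The common factor -5 cancels in a ratio of coordinates, while sums, products and sums of squares pick up factors of -5 or 25.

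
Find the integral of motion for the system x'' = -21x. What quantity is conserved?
E = (x')^2 + 21x^2

Multiply the equation by x':
x' * x'' = -21x * x'
The left side is d/dt[(x')^2/2] and the right side is d/dt[-21x^2/2], so
d/dt[(x')^2/2 + 21x^2/2] = 0, i.e. (x')^2/2 + 21x^2/2 = constant.
Multiplying by 2, the integral of motion is E = (x')^2 + 21x^2.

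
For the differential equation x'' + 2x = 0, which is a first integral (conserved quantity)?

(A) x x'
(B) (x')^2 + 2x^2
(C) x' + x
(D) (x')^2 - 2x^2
B

A first integral I satisfies dI/dt = 0 along every solution. Differentiate each option and use the equation of motion:
(A) d/dt[x x'] = (x')^2 + x x'' = (x')^2 - 2x^2, not identically 0
(B) d/dt[(x')^2 + 2x^2] = 2x'x'' + 4x x' = 2x'(-2x) + 4x x' = 0
(C) d/dt[x' + x] = x'' + x' = -2x + x', not identically 0
(D) d/dt[(x')^2 - 2x^2] = 2x'x'' - 4x x' = -8x x', not identically 0

Only (B) has zero time-derivative. So the energy-like quantity (x')^2 + 2x^2 is the first integral.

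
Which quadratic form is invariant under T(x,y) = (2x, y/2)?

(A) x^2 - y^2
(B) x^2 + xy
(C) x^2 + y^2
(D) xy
D

T multiplies x by 2 and divides y by 2.
Substitute the transformed coordinates into each option and compare with the original:
(A) x^2 - y^2  ->  (2x)^2 - (y/2)^2 = 4x^2 - y^2/4   [differs from x^2 - y^2: not invariant]
(B) x^2 + xy  ->  (2x)^2 + (2x)(y/2) = 4x^2 + xy   [differs from x^2 + xy: not invariant]
(C) x^2 + y^2  ->  (2x)^2 + (y/2)^2 = 4x^2 + y^2/4   [differs from x^2 + y^2: not invariant]
(D) xy  ->  (2x)(y/2) = xy   [equals xy: invariant]

Only option (D), xy, is unchanged by the transformation.
The factors 2 and 1/2 cancel only in the pure product xy.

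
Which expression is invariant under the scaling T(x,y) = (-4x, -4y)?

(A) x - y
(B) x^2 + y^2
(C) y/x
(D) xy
C

Under the uniform scaling T(x,y) = (-4x, -4y):
Substitute the transformed coordinates into each option and compare with the original:
(A) x - y  ->  (-4x) - (-4y) = -4x + 4y   [differs from x - y: not invariant]
(B) x^2 + y^2  ->  (-4x)^2 + (-4y)^2 = 16x^2 + 16y^2   [differs from x^2 + y^2: not invariant]
(C) y/x  ->  (-4y)/(-4x) = y/x   [equals y/x: invariant]
(D) xy  ->  (-4x)(-4y) = 16xy   [differs from xy: not invariant]

Only option (C), y/x, is unchanged by the transformation.
The common factor -4 cancels in a ratio of coordinates, while sums, products and sums of squares pick up factors of -4 or 16.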